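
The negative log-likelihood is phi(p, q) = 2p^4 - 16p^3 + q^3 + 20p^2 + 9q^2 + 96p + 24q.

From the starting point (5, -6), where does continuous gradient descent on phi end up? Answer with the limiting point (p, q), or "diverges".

diverges

phi is separable, so gradient descent decouples: p follows -∂phi/∂p, q follows -∂phi/∂q.
∂phi/∂p = 8(p - 4)(p - 3)(p + 1); at p=5 this is 96, so p decreases.
∂phi/∂q = 3(q + 2)(q + 4); at q=-6 this is 24, so q decreases.
The q-coordinate has no critical point in that direction and runs off to infinity.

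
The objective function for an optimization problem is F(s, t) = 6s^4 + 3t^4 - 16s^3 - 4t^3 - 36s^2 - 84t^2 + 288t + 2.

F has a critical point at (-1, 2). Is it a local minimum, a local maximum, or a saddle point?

saddle point

The mixed partial ∂²F/∂s∂t is 0, so the Hessian at any point is diag(F_ss, F_tt) = diag(24(3s^2 - 4s - 3), 12(3t^2 - 2t - 14)).
At (-1, 2): H = diag(96, -72).
The eigenvalues have opposite signs, so H is indefinite: a saddle point.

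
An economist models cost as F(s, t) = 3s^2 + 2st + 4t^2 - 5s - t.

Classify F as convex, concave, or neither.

F is quadratic, so its Hessian is the constant matrix H = [[6, 2], [2, 8]].
det(H) = 44, tr(H) = 14.
det(H) > 0 and tr(H) > 0, so H is positive definite everywhere: convex.

convex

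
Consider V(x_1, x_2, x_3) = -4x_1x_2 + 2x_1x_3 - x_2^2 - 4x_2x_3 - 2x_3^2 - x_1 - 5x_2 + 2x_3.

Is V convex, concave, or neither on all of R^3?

V is quadratic, so its Hessian is the constant matrix H = [[0, -4, 2], [-4, -2, -4], [2, -4, -4]].
Leading principal minors: 0, -16, 136.
Neither pattern holds ⇒ H is indefinite ⇒ neither convex nor concave.

neither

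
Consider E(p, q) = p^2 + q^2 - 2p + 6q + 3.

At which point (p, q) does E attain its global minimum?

(1, -3)

E(p,q) separates as A(p) + B(q) + 3, so its minimum is min A + min B + 3.
A'(p) = 2p - 2 vanishes at p ∈ {1}; B'(q) = 2q + 6 vanishes at q ∈ {-3}.
Local minima of A (where A''>0): A(1)=-1. Local minima of B: B(-3)=-9.
So the global minimum of E is A(1) + B(-3) + 3 = -1 − 9 + 3 = -7, attained at (1, -3).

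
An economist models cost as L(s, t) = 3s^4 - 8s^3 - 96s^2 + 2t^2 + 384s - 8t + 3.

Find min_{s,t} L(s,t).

L(s,t) separates as P(s) + Q(t) + 3, so its minimum is min P + min Q + 3.
P'(s) = 12(s - 4)(s - 2)(s + 4) vanishes at s ∈ {-4, 2, 4}; Q'(t) = 4(t - 2) vanishes at t ∈ {2}.
Local minima of P (where P''>0): P(-4)=-1792, P(4)=256. Local minima of Q: Q(2)=-8.
So the global minimum of L is P(-4) + Q(2) + 3 = -1792 − 8 + 3 = -1797, attained at (-4, 2).

-1797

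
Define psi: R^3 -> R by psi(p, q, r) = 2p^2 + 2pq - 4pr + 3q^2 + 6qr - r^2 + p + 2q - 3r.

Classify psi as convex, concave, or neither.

neither

psi is quadratic, so its Hessian is the constant matrix H = [[4, 2, -4], [2, 6, 6], [-4, 6, -2]].
Leading principal minors: 4, 20, -376.
Neither pattern holds ⇒ H is indefinite ⇒ neither convex nor concave.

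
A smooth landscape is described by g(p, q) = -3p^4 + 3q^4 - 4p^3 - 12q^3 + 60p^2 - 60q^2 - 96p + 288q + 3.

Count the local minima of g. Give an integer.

2

g separates as a function of p plus a function of q, so ∇g=0 decouples.
∂g/∂p = -12(p - 2)(p - 1)(p + 4) = 0 at p ∈ {-4, 1, 2}; ∂g/∂q = 12(q - 4)(q - 2)(q + 3) = 0 at q ∈ {-3, 2, 4}.
The Hessian is diagonal: diag(g_pp, g_qq). Second derivatives: g_pp(-4)=-360, g_pp(1)=60, g_pp(2)=-72; g_qq(-3)=420, g_qq(2)=-120, g_qq(4)=168.
Local minima occur where both diagonal entries positive: (1, -3), (1, 4). Count: 2.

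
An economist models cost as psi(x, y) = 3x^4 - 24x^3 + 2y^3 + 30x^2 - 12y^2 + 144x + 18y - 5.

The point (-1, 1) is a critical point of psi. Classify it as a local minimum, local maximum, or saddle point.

saddle point

The mixed partial ∂²psi/∂x∂y is 0, so the Hessian at any point is diag(psi_xx, psi_yy) = diag(12(3x^2 - 12x + 5), 12(y - 2)).
At (-1, 1): H = diag(240, -12).
The eigenvalues have opposite signs, so H is indefinite: a saddle point.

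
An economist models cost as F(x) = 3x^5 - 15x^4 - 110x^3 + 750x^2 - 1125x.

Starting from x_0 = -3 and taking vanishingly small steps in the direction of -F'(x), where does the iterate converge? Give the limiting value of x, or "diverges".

1

F'(x) = 15(x - 5)(x - 3)(x - 1)(x + 5), so F'(-3) = -5760.
Gradient descent moves in the -F' direction, i.e. x is increasing.
The nearest critical point in that direction is x = 1, where F'' = 720 > 0 (a local minimum). The iterate converges there.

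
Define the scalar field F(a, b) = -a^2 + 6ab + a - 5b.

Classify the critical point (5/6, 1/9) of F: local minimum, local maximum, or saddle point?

saddle point

The Hessian of F is constant: H = [[-2, 6], [6, 0]].
det(H) = (-2)·0 − 6² = -36.
Since det(H) < 0, H is indefinite and the critical point is a saddle point.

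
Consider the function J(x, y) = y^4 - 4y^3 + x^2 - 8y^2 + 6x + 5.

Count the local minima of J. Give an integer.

J separates as a function of x plus a function of y, so ∇J=0 decouples.
∂J/∂x = 2(x + 3) = 0 at x ∈ {-3}; ∂J/∂y = 4y(y - 4)(y + 1) = 0 at y ∈ {-1, 0, 4}.
The Hessian is diagonal: diag(J_xx, J_yy). Second derivatives: J_xx(-3)=2; J_yy(-1)=20, J_yy(0)=-16, J_yy(4)=80.
Local minima occur where both diagonal entries positive: (-3, -1), (-3, 4). Count: 2.

2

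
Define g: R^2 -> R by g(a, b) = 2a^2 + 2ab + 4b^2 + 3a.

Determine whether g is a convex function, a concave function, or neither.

g is quadratic, so its Hessian is the constant matrix H = [[4, 2], [2, 8]].
det(H) = 28, tr(H) = 12.
det(H) > 0 and tr(H) > 0, so H is positive definite everywhere: convex.

convex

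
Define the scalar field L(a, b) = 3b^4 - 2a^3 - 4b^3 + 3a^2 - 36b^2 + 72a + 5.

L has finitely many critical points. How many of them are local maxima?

1

L separates as a function of a plus a function of b, so ∇L=0 decouples.
∂L/∂a = -6(a - 4)(a + 3) = 0 at a ∈ {-3, 4}; ∂L/∂b = 12b(b - 3)(b + 2) = 0 at b ∈ {-2, 0, 3}.
The Hessian is diagonal: diag(L_aa, L_bb). Second derivatives: L_aa(-3)=42, L_aa(4)=-42; L_bb(-2)=120, L_bb(0)=-72, L_bb(3)=180.
Local maxima occur where both diagonal entries negative: (4, 0). Count: 1.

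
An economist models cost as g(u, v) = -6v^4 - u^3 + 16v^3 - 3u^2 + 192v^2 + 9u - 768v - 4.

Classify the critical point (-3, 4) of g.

The mixed partial ∂²g/∂u∂v is 0, so the Hessian at any point is diag(g_uu, g_vv) = diag(-6(u + 1), 24(-3v^2 + 4v + 16)).
At (-3, 4): H = diag(12, -384).
The eigenvalues have opposite signs, so H is indefinite: a saddle point.

saddle point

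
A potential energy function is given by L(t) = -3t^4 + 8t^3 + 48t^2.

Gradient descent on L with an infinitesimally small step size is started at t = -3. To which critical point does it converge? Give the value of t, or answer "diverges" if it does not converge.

diverges

L'(t) = -12t(t - 4)(t + 2), so L'(-3) = 252.
Gradient descent moves in the -L' direction, i.e. t is decreasing.
There is no critical point below t=-3, and L' keeps the same sign, so the iterate runs off to −∞.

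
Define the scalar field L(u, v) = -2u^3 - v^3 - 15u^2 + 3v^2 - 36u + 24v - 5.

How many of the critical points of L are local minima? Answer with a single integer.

L separates as a function of u plus a function of v, so ∇L=0 decouples.
∂L/∂u = -6(u + 2)(u + 3) = 0 at u ∈ {-3, -2}; ∂L/∂v = -3(v - 4)(v + 2) = 0 at v ∈ {-2, 4}.
The Hessian is diagonal: diag(L_uu, L_vv). Second derivatives: L_uu(-3)=6, L_uu(-2)=-6; L_vv(-2)=18, L_vv(4)=-18.
Local minima occur where both diagonal entries positive: (-3, -2). Count: 1.

1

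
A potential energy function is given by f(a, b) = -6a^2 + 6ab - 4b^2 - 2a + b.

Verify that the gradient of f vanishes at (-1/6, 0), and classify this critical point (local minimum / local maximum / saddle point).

local maximum

∇f = (-12a + 6b - 2, 6a - 8b + 1); substituting (-1/6, 0) gives ∇f = (0, 0), so (-1/6, 0) is indeed a critical point.
The Hessian of f is constant: H = [[-12, 6], [6, -8]].
det(H) = (-12)·(-8) − 6² = 60.
det(H) > 0 and tr(H) = -20 < 0, so H is negative definite and the point is a local maximum.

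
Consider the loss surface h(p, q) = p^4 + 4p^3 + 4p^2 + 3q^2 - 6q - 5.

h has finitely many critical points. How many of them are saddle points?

h separates as a function of p plus a function of q, so ∇h=0 decouples.
∂h/∂p = 4p(p + 1)(p + 2) = 0 at p ∈ {-2, -1, 0}; ∂h/∂q = 6(q - 1) = 0 at q ∈ {1}.
The Hessian is diagonal: diag(h_pp, h_qq). Second derivatives: h_pp(-2)=8, h_pp(-1)=-4, h_pp(0)=8; h_qq(1)=6.
Saddle points occur where the two diagonal entries have opposite signs: (-1, 1). Count: 1.

1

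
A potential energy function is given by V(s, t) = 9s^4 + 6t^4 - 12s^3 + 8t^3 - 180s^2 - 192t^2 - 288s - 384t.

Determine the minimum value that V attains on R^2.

V(s,t) separates as P(s) + Q(t), so its minimum is min P + min Q.
P'(s) = 36(s - 4)(s + 1)(s + 2) vanishes at s ∈ {-2, -1, 4}; Q'(t) = 24(t - 4)(t + 1)(t + 4) vanishes at t ∈ {-4, -1, 4}.
Local minima of P (where P''>0): P(-2)=96, P(4)=-2496. Local minima of Q: Q(-4)=-512, Q(4)=-2560.
So the global minimum of V is P(4) + Q(4) = -2496 − 2560 = -5056, attained at (4, 4).

-5056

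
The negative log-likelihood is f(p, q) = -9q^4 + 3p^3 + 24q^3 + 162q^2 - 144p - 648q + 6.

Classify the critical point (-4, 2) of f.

saddle point

The mixed partial ∂²f/∂p∂q is 0, so the Hessian at any point is diag(f_pp, f_qq) = diag(18p, 36(-3q^2 + 4q + 9)).
At (-4, 2): H = diag(-72, 180).
The eigenvalues have opposite signs, so H is indefinite: a saddle point.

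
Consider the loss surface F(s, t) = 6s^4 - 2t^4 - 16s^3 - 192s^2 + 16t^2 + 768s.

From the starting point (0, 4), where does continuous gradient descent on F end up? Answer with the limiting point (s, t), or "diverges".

F is separable, so gradient descent decouples: s follows -∂F/∂s, t follows -∂F/∂t.
∂F/∂s = 24(s - 4)(s - 2)(s + 4); at s=0 this is 768, so s decreases.
∂F/∂t = -8t(t - 2)(t + 2); at t=4 this is -384, so t increases.
The t-coordinate has no critical point in that direction and runs off to infinity.

diverges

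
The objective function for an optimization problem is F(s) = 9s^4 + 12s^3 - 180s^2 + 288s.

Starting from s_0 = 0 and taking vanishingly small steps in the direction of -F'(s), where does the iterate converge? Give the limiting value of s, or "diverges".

-4

F'(s) = 36(s - 2)(s - 1)(s + 4), so F'(0) = 288.
Gradient descent moves in the -F' direction, i.e. s is decreasing.
The nearest critical point in that direction is s = -4, where F'' = 1080 > 0 (a local minimum). The iterate converges there.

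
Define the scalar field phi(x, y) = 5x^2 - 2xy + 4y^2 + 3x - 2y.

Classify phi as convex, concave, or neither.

convex

phi is quadratic, so its Hessian is the constant matrix H = [[10, -2], [-2, 8]].
det(H) = 76, tr(H) = 18.
det(H) > 0 and tr(H) > 0, so H is positive definite everywhere: convex.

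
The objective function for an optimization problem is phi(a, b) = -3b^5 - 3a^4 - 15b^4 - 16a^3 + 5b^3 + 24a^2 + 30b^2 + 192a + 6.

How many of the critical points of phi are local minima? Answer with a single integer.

phi separates as a function of a plus a function of b, so ∇phi=0 decouples.
∂phi/∂a = -12(a - 2)(a + 2)(a + 4) = 0 at a ∈ {-4, -2, 2}; ∂phi/∂b = -15b(b - 1)(b + 1)(b + 4) = 0 at b ∈ {-4, -1, 0, 1}.
The Hessian is diagonal: diag(phi_aa, phi_bb). Second derivatives: phi_aa(-4)=-144, phi_aa(-2)=96, phi_aa(2)=-288; phi_bb(-4)=900, phi_bb(-1)=-90, phi_bb(0)=60, phi_bb(1)=-150.
Local minima occur where both diagonal entries positive: (-2, -4), (-2, 0). Count: 2.

2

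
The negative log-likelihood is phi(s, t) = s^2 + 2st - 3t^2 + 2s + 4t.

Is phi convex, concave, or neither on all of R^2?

phi is quadratic, so its Hessian is the constant matrix H = [[2, 2], [2, -6]].
det(H) = -16, tr(H) = -4.
det(H) < 0, so H is indefinite: neither convex nor concave.

neither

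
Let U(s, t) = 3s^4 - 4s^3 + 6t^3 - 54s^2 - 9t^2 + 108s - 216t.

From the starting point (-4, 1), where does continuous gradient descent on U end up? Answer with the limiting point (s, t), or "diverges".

(-3, 4)

U is separable, so gradient descent decouples: s follows -∂U/∂s, t follows -∂U/∂t.
∂U/∂s = 12(s - 3)(s - 1)(s + 3); at s=-4 this is -420, so s increases.
∂U/∂t = 18(t - 4)(t + 3); at t=1 this is -216, so t increases.
s converges to its nearest critical value -3 (a local min of the s-part); t converges to 4. The iterate converges to (-3, 4).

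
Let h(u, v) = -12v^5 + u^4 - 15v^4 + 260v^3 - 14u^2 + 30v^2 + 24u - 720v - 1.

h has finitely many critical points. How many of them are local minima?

4

h separates as a function of u plus a function of v, so ∇h=0 decouples.
∂h/∂u = 4(u - 2)(u - 1)(u + 3) = 0 at u ∈ {-3, 1, 2}; ∂h/∂v = -60(v - 3)(v - 1)(v + 1)(v + 4) = 0 at v ∈ {-4, -1, 1, 3}.
The Hessian is diagonal: diag(h_uu, h_vv). Second derivatives: h_uu(-3)=80, h_uu(1)=-16, h_uu(2)=20; h_vv(-4)=6300, h_vv(-1)=-1440, h_vv(1)=1200, h_vv(3)=-3360.
Local minima occur where both diagonal entries positive: (-3, -4), (-3, 1), (2, -4), (2, 1). Count: 4.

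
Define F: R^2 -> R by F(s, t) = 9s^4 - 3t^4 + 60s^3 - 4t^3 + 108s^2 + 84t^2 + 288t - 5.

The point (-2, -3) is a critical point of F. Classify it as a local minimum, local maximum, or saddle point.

local maximum

The mixed partial ∂²F/∂s∂t is 0, so the Hessian at any point is diag(F_ss, F_tt) = diag(36(3s^2 + 10s + 6), 12(-3t^2 - 2t + 14)).
At (-2, -3): H = diag(-72, -84).
Both eigenvalues are negative, so H is negative definite: a local maximum.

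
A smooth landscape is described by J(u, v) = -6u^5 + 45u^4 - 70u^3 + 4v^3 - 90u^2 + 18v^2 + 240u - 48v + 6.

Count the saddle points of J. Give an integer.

4

J separates as a function of u plus a function of v, so ∇J=0 decouples.
∂J/∂u = -30(u - 4)(u - 2)(u - 1)(u + 1) = 0 at u ∈ {-1, 1, 2, 4}; ∂J/∂v = 12(v - 1)(v + 4) = 0 at v ∈ {-4, 1}.
The Hessian is diagonal: diag(J_uu, J_vv). Second derivatives: J_uu(-1)=900, J_uu(1)=-180, J_uu(2)=180, J_uu(4)=-900; J_vv(-4)=-60, J_vv(1)=60.
Saddle points occur where the two diagonal entries have opposite signs: (-1, -4), (1, 1), (2, -4), (4, 1). Count: 4.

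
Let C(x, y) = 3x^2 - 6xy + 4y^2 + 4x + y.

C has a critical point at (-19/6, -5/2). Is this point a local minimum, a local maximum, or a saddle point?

local minimum

The Hessian of C is constant: H = [[6, -6], [-6, 8]].
det(H) = 6·8 − (-6)² = 12.
det(H) > 0 and tr(H) = 14 > 0, so H is positive definite and the point is a local minimum.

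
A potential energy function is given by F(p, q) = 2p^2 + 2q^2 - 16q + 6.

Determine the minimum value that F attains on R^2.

-26

F(p,q) separates as A(p) + B(q) + 6, so its minimum is min A + min B + 6.
A'(p) = 4p vanishes at p ∈ {0}; B'(q) = 4q - 16 vanishes at q ∈ {4}.
Local minima of A (where A''>0): A(0)=0. Local minima of B: B(4)=-32.
So the global minimum of F is A(0) + B(4) + 6 = 0 − 32 + 6 = -26, attained at (0, 4).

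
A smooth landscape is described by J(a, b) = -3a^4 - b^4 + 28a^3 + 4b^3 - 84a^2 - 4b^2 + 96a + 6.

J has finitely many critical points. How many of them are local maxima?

4

J separates as a function of a plus a function of b, so ∇J=0 decouples.
∂J/∂a = -12(a - 4)(a - 2)(a - 1) = 0 at a ∈ {1, 2, 4}; ∂J/∂b = -4b(b - 2)(b - 1) = 0 at b ∈ {0, 1, 2}.
The Hessian is diagonal: diag(J_aa, J_bb). Second derivatives: J_aa(1)=-36, J_aa(2)=24, J_aa(4)=-72; J_bb(0)=-8, J_bb(1)=4, J_bb(2)=-8.
Local maxima occur where both diagonal entries negative: (1, 0), (1, 2), (4, 0), (4, 2). Count: 4.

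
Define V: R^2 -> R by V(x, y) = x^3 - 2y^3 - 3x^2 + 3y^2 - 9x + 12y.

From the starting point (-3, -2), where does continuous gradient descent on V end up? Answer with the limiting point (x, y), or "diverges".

diverges

V is separable, so gradient descent decouples: x follows -∂V/∂x, y follows -∂V/∂y.
∂V/∂x = 3(x - 3)(x + 1); at x=-3 this is 36, so x decreases.
∂V/∂y = -6(y - 2)(y + 1); at y=-2 this is -24, so y increases.
The x-coordinate has no critical point in that direction and runs off to infinity.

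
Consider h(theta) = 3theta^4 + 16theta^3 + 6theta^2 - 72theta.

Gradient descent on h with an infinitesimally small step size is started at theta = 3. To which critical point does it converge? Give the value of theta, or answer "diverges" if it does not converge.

1

h'(theta) = 12(theta - 1)(theta + 2)(theta + 3), so h'(3) = 720.
Gradient descent moves in the -h' direction, i.e. theta is decreasing.
The nearest critical point in that direction is theta = 1, where h'' = 144 > 0 (a local minimum). The iterate converges there.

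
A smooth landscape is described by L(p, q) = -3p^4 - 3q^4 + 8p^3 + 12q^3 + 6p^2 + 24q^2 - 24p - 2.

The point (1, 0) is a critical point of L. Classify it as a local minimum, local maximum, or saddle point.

local minimum

The mixed partial ∂²L/∂p∂q is 0, so the Hessian at any point is diag(L_pp, L_qq) = diag(12(-3p^2 + 4p + 1), 12(-3q^2 + 6q + 4)).
At (1, 0): H = diag(24, 48).
Both eigenvalues are positive, so H is positive definite: a local minimum.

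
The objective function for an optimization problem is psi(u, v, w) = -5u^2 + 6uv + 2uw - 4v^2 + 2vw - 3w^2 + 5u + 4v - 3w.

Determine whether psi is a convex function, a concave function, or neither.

concave

psi is quadratic, so its Hessian is the constant matrix H = [[-10, 6, 2], [6, -8, 2], [2, 2, -6]].
Leading principal minors: -10, 44, -144.
Signs alternate −, +, − ⇒ H ≺ 0 ⇒ concave.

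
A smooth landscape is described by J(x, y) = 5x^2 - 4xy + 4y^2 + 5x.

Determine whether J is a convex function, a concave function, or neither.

convex

J is quadratic, so its Hessian is the constant matrix H = [[10, -4], [-4, 8]].
det(H) = 64, tr(H) = 18.
det(H) > 0 and tr(H) > 0, so H is positive definite everywhere: convex.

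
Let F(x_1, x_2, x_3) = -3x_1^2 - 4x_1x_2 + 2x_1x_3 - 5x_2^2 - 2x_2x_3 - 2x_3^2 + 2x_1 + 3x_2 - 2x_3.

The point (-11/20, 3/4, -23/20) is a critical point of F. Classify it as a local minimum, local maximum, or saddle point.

The Hessian is constant: H = [[-6, -4, 2], [-4, -10, -2], [2, -2, -4]].
Leading principal minors: Δ₁ = -6, Δ₂ = 44, Δ₃ = -80.
The minors alternate sign starting negative (−, +, −), so H is negative definite: a local maximum.

local maximum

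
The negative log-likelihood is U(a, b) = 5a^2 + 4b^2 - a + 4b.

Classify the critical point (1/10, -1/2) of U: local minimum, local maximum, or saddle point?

local minimum

The Hessian of U is constant: H = [[10, 0], [0, 8]].
det(H) = 10·8 − 0² = 80.
det(H) > 0 and tr(H) = 18 > 0, so H is positive definite and the point is a local minimum.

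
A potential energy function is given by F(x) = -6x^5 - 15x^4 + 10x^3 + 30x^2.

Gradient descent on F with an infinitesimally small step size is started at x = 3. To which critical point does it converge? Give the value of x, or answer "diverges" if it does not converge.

diverges

F'(x) = -30x(x - 1)(x + 1)(x + 2), so F'(3) = -3600.
Gradient descent moves in the -F' direction, i.e. x is increasing.
There is no critical point above x=3, and F' keeps the same sign, so the iterate runs off to +∞.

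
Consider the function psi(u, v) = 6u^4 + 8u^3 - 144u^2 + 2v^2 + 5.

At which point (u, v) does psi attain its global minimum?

(-4, 0)

psi(u,v) separates as P(u) + Q(v) + 5, so its minimum is min P + min Q + 5.
P'(u) = 24u(u - 3)(u + 4) vanishes at u ∈ {-4, 0, 3}; Q'(v) = 4v vanishes at v ∈ {0}.
Local minima of P (where P''>0): P(-4)=-1280, P(3)=-594. Local minima of Q: Q(0)=0.
So the global minimum of psi is P(-4) + Q(0) + 5 = -1280 + 0 + 5 = -1275, attained at (-4, 0).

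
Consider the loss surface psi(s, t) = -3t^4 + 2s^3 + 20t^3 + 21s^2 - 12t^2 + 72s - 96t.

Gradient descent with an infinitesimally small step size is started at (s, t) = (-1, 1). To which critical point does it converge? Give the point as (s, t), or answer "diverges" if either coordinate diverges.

(-3, 2)

psi is separable, so gradient descent decouples: s follows -∂psi/∂s, t follows -∂psi/∂t.
∂psi/∂s = 6(s + 3)(s + 4); at s=-1 this is 36, so s decreases.
∂psi/∂t = -12(t - 4)(t - 2)(t + 1); at t=1 this is -72, so t increases.
s converges to its nearest critical value -3 (a local min of the s-part); t converges to 2. The iterate converges to (-3, 2).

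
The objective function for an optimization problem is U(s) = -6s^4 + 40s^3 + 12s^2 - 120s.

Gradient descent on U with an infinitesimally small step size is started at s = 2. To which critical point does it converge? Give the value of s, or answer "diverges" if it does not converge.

U'(s) = -24(s - 5)(s - 1)(s + 1), so U'(2) = 216.
Gradient descent moves in the -U' direction, i.e. s is decreasing.
The nearest critical point in that direction is s = 1, where U'' = 192 > 0 (a local minimum). The iterate converges there.

1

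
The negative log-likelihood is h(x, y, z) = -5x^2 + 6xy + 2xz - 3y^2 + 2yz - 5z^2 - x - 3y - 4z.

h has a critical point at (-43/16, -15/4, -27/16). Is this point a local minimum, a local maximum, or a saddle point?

local maximum

The Hessian is constant: H = [[-10, 6, 2], [6, -6, 2], [2, 2, -10]].
Leading principal minors: Δ₁ = -10, Δ₂ = 24, Δ₃ = -128.
The minors alternate sign starting negative (−, +, −), so H is negative definite: a local maximum.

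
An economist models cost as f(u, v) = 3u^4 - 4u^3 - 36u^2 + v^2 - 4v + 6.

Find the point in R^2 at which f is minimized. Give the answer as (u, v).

(3, 2)

f(u,v) separates as P(u) + Q(v) + 6, so its minimum is min P + min Q + 6.
P'(u) = 12u(u - 3)(u + 2) vanishes at u ∈ {-2, 0, 3}; Q'(v) = 2v - 4 vanishes at v ∈ {2}.
Local minima of P (where P''>0): P(-2)=-64, P(3)=-189. Local minima of Q: Q(2)=-4.
So the global minimum of f is P(3) + Q(2) + 6 = -189 − 4 + 6 = -187, attained at (3, 2).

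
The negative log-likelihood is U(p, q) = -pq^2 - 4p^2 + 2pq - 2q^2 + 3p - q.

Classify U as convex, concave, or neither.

The term -pq^2 is cubic, so the Hessian is not constant.
∂²U/∂q² = -2p - 4, which takes both signs as p varies (negative for sufficiently large p). A diagonal entry of the Hessian changing sign means the Hessian is neither positive- nor negative-semidefinite on all of R^2.

neither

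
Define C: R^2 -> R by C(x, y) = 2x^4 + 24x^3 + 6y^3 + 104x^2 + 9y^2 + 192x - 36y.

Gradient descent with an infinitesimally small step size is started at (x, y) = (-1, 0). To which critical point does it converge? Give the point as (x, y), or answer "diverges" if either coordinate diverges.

(-2, 1)

C is separable, so gradient descent decouples: x follows -∂C/∂x, y follows -∂C/∂y.
∂C/∂x = 8(x + 2)(x + 3)(x + 4); at x=-1 this is 48, so x decreases.
∂C/∂y = 18(y - 1)(y + 2); at y=0 this is -36, so y increases.
x converges to its nearest critical value -2 (a local min of the x-part); y converges to 1. The iterate converges to (-2, 1).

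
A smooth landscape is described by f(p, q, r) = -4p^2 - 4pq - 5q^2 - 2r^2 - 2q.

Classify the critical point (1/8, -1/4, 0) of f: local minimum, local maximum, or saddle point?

The Hessian is constant: H = [[-8, -4, 0], [-4, -10, 0], [0, 0, -4]].
Leading principal minors: Δ₁ = -8, Δ₂ = 64, Δ₃ = -256.
The minors alternate sign starting negative (−, +, −), so H is negative definite: a local maximum.

local maximum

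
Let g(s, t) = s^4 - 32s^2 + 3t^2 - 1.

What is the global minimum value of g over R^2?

-257

g(s,t) separates as P(s) + Q(t) − 1, so its minimum is min P + min Q − 1.
P'(s) = 4s(s - 4)(s + 4) vanishes at s ∈ {-4, 0, 4}; Q'(t) = 6t vanishes at t ∈ {0}.
Local minima of P (where P''>0): P(-4)=-256, P(4)=-256. Local minima of Q: Q(0)=0.
So the global minimum of g is P(-4) + Q(0) − 1 = -256 + 0 − 1 = -257, attained at (-4, 0).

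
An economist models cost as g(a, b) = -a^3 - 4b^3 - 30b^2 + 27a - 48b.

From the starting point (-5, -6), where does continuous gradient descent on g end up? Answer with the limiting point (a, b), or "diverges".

(-3, -4)

g is separable, so gradient descent decouples: a follows -∂g/∂a, b follows -∂g/∂b.
∂g/∂a = -3(a - 3)(a + 3); at a=-5 this is -48, so a increases.
∂g/∂b = -12(b + 1)(b + 4); at b=-6 this is -120, so b increases.
a converges to its nearest critical value -3 (a local min of the a-part); b converges to -4. The iterate converges to (-3, -4).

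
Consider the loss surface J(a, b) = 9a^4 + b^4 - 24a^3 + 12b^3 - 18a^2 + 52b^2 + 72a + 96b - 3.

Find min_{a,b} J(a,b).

-124

J(a,b) separates as P(a) + Q(b) − 3, so its minimum is min P + min Q − 3.
P'(a) = 36(a - 2)(a - 1)(a + 1) vanishes at a ∈ {-1, 1, 2}; Q'(b) = 4(b + 2)(b + 3)(b + 4) vanishes at b ∈ {-4, -3, -2}.
Local minima of P (where P''>0): P(-1)=-57, P(2)=24. Local minima of Q: Q(-4)=-64, Q(-2)=-64.
So the global minimum of J is P(-1) + Q(-4) − 3 = -57 − 64 − 3 = -124, attained at (-1, -4).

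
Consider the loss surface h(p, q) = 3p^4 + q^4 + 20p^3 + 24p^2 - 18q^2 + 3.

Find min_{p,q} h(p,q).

-206

h(p,q) separates as A(p) + B(q) + 3, so its minimum is min A + min B + 3.
A'(p) = 12p(p + 1)(p + 4) vanishes at p ∈ {-4, -1, 0}; B'(q) = 4q(q - 3)(q + 3) vanishes at q ∈ {-3, 0, 3}.
Local minima of A (where A''>0): A(-4)=-128, A(0)=0. Local minima of B: B(-3)=-81, B(3)=-81.
So the global minimum of h is A(-4) + B(-3) + 3 = -128 − 81 + 3 = -206, attained at (-4, -3).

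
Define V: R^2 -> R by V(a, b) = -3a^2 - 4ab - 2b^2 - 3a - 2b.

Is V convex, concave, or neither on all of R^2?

concave

V is quadratic, so its Hessian is the constant matrix H = [[-6, -4], [-4, -4]].
det(H) = 8, tr(H) = -10.
det(H) > 0 and tr(H) < 0, so H is negative definite everywhere: concave.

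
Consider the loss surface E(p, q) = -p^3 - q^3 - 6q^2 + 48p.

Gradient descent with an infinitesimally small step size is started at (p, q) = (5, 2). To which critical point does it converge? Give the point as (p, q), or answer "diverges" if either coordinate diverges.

diverges

E is separable, so gradient descent decouples: p follows -∂E/∂p, q follows -∂E/∂q.
∂E/∂p = -3(p - 4)(p + 4); at p=5 this is -27, so p increases.
∂E/∂q = -3q(q + 4); at q=2 this is -36, so q increases.
The p-coordinate has no critical point in that direction and runs off to infinity.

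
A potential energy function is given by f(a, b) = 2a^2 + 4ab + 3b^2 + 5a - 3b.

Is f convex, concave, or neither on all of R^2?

f is quadratic, so its Hessian is the constant matrix H = [[4, 4], [4, 6]].
det(H) = 8, tr(H) = 10.
det(H) > 0 and tr(H) > 0, so H is positive definite everywhere: convex.

convex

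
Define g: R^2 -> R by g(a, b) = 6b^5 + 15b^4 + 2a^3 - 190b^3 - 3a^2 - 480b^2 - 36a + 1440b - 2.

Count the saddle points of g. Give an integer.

g separates as a function of a plus a function of b, so ∇g=0 decouples.
∂g/∂a = 6(a - 3)(a + 2) = 0 at a ∈ {-2, 3}; ∂g/∂b = 30(b - 4)(b - 1)(b + 3)(b + 4) = 0 at b ∈ {-4, -3, 1, 4}.
The Hessian is diagonal: diag(g_aa, g_bb). Second derivatives: g_aa(-2)=-30, g_aa(3)=30; g_bb(-4)=-1200, g_bb(-3)=840, g_bb(1)=-1800, g_bb(4)=5040.
Saddle points occur where the two diagonal entries have opposite signs: (-2, -3), (-2, 4), (3, -4), (3, 1). Count: 4.

4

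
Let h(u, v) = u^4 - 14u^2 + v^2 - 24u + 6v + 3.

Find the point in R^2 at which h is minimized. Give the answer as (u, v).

h(u,v) separates as P(u) + Q(v) + 3, so its minimum is min P + min Q + 3.
P'(u) = 4(u - 3)(u + 1)(u + 2) vanishes at u ∈ {-2, -1, 3}; Q'(v) = 2v + 6 vanishes at v ∈ {-3}.
Local minima of P (where P''>0): P(-2)=8, P(3)=-117. Local minima of Q: Q(-3)=-9.
So the global minimum of h is P(3) + Q(-3) + 3 = -117 − 9 + 3 = -123, attained at (3, -3).

(3, -3)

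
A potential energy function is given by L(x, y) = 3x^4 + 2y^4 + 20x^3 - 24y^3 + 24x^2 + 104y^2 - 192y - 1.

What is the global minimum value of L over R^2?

L(x,y) separates as P(x) + Q(y) − 1, so its minimum is min P + min Q − 1.
P'(x) = 12x(x + 1)(x + 4) vanishes at x ∈ {-4, -1, 0}; Q'(y) = 8(y - 4)(y - 3)(y - 2) vanishes at y ∈ {2, 3, 4}.
Local minima of P (where P''>0): P(-4)=-128, P(0)=0. Local minima of Q: Q(2)=-128, Q(4)=-128.
So the global minimum of L is P(-4) + Q(2) − 1 = -128 − 128 − 1 = -257, attained at (-4, 2).

-257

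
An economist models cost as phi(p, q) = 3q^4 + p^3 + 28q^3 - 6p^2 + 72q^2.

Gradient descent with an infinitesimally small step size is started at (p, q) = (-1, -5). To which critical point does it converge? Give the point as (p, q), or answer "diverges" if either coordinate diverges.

phi is separable, so gradient descent decouples: p follows -∂phi/∂p, q follows -∂phi/∂q.
∂phi/∂p = 3p(p - 4); at p=-1 this is 15, so p decreases.
∂phi/∂q = 12q(q + 3)(q + 4); at q=-5 this is -120, so q increases.
The p-coordinate has no critical point in that direction and runs off to infinity.

diverges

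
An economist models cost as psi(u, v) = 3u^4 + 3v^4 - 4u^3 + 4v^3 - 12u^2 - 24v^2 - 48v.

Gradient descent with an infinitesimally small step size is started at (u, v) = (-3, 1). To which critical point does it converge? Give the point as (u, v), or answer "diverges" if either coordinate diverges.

psi is separable, so gradient descent decouples: u follows -∂psi/∂u, v follows -∂psi/∂v.
∂psi/∂u = 12u(u - 2)(u + 1); at u=-3 this is -360, so u increases.
∂psi/∂v = 12(v - 2)(v + 1)(v + 2); at v=1 this is -72, so v increases.
u converges to its nearest critical value -1 (a local min of the u-part); v converges to 2. The iterate converges to (-1, 2).

(-1, 2)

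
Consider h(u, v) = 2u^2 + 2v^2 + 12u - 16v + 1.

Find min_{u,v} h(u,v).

-49

h(u,v) separates as P(u) + Q(v) + 1, so its minimum is min P + min Q + 1.
P'(u) = 4u + 12 vanishes at u ∈ {-3}; Q'(v) = 4v - 16 vanishes at v ∈ {4}.
Local minima of P (where P''>0): P(-3)=-18. Local minima of Q: Q(4)=-32.
So the global minimum of h is P(-3) + Q(4) + 1 = -18 − 32 + 1 = -49, attained at (-3, 4).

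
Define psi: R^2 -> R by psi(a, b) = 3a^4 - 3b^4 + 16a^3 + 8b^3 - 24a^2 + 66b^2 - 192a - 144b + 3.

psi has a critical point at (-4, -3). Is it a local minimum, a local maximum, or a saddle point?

saddle point

The mixed partial ∂²psi/∂a∂b is 0, so the Hessian at any point is diag(psi_aa, psi_bb) = diag(12(3a^2 + 8a - 4), 12(-3b^2 + 4b + 11)).
At (-4, -3): H = diag(144, -336).
The eigenvalues have opposite signs, so H is indefinite: a saddle point.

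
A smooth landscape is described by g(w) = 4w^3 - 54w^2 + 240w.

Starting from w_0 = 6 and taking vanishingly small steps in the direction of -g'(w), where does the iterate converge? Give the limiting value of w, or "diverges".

g'(w) = 12(w - 5)(w - 4), so g'(6) = 24.
Gradient descent moves in the -g' direction, i.e. w is decreasing.
The nearest critical point in that direction is w = 5, where g'' = 12 > 0 (a local minimum). The iterate converges there.

5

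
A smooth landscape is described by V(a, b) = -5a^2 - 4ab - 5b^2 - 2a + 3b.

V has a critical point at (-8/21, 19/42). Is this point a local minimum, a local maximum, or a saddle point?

The Hessian of V is constant: H = [[-10, -4], [-4, -10]].
det(H) = (-10)·(-10) − (-4)² = 84.
det(H) > 0 and tr(H) = -20 < 0, so H is negative definite and the point is a local maximum.

local maximum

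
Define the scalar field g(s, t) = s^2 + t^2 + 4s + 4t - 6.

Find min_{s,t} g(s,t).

-14

g(s,t) separates as P(s) + Q(t) − 6, so its minimum is min P + min Q − 6.
P'(s) = 2s + 4 vanishes at s ∈ {-2}; Q'(t) = 2(t + 2) vanishes at t ∈ {-2}.
Local minima of P (where P''>0): P(-2)=-4. Local minima of Q: Q(-2)=-4.
So the global minimum of g is P(-2) + Q(-2) − 6 = -4 − 4 − 6 = -14, attained at (-2, -2).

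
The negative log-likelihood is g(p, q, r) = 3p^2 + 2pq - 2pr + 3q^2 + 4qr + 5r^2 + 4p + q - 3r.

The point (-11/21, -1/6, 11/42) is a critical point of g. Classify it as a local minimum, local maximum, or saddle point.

local minimum

The Hessian is constant: H = [[6, 2, -2], [2, 6, 4], [-2, 4, 10]].
Leading principal minors: Δ₁ = 6, Δ₂ = 32, Δ₃ = 168.
All leading minors are positive, so H is positive definite: a local minimum.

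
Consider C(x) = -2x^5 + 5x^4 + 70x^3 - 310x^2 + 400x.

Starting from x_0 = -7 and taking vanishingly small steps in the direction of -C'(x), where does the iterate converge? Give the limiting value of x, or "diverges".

-5

C'(x) = -10(x - 4)(x - 2)(x - 1)(x + 5), so C'(-7) = -15840.
Gradient descent moves in the -C' direction, i.e. x is increasing.
The nearest critical point in that direction is x = -5, where C'' = 3780 > 0 (a local minimum). The iterate converges there.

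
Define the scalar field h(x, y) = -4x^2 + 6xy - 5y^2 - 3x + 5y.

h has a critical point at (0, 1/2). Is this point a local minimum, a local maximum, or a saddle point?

local maximum

The Hessian of h is constant: H = [[-8, 6], [6, -10]].
det(H) = (-8)·(-10) − 6² = 44.
det(H) > 0 and tr(H) = -18 < 0, so H is negative definite and the point is a local maximum.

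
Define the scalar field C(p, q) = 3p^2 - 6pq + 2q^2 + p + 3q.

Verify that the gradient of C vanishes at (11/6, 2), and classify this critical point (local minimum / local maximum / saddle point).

∇C = (6p - 6q + 1, -6p + 4q + 3); substituting (11/6, 2) gives ∇C = (0, 0), so (11/6, 2) is indeed a critical point.
The Hessian of C is constant: H = [[6, -6], [-6, 4]].
det(H) = 6·4 − (-6)² = -12.
Since det(H) < 0, H is indefinite and the critical point is a saddle point.

saddle point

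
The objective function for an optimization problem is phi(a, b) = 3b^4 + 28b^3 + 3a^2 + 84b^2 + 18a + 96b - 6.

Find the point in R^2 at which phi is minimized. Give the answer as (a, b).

(-3, -4)

phi(a,b) separates as P(a) + Q(b) − 6, so its minimum is min P + min Q − 6.
P'(a) = 6a + 18 vanishes at a ∈ {-3}; Q'(b) = 12(b + 1)(b + 2)(b + 4) vanishes at b ∈ {-4, -2, -1}.
Local minima of P (where P''>0): P(-3)=-27. Local minima of Q: Q(-4)=-64, Q(-1)=-37.
So the global minimum of phi is P(-3) + Q(-4) − 6 = -27 − 64 − 6 = -97, attained at (-3, -4).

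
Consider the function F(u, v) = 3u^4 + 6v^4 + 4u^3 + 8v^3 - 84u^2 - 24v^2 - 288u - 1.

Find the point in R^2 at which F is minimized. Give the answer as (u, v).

F(u,v) separates as P(u) + Q(v) − 1, so its minimum is min P + min Q − 1.
P'(u) = 12(u - 4)(u + 2)(u + 3) vanishes at u ∈ {-3, -2, 4}; Q'(v) = 24v(v - 1)(v + 2) vanishes at v ∈ {-2, 0, 1}.
Local minima of P (where P''>0): P(-3)=243, P(4)=-1472. Local minima of Q: Q(-2)=-64, Q(1)=-10.
So the global minimum of F is P(4) + Q(-2) − 1 = -1472 − 64 − 1 = -1537, attained at (4, -2).

(4, -2)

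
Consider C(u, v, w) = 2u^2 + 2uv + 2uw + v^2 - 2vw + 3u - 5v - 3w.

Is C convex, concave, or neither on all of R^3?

C is quadratic, so its Hessian is the constant matrix H = [[4, 2, 2], [2, 2, -2], [2, -2, 0]].
Leading principal minors: 4, 4, -40.
Neither pattern holds ⇒ H is indefinite ⇒ neither convex nor concave.

neither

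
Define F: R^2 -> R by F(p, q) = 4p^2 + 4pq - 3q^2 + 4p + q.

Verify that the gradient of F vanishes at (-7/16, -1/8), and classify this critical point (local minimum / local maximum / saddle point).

∇F = (8p + 4q + 4, 4p - 6q + 1); substituting (-7/16, -1/8) gives ∇F = (0, 0), so (-7/16, -1/8) is indeed a critical point.
The Hessian of F is constant: H = [[8, 4], [4, -6]].
det(H) = 8·(-6) − 4² = -64.
Since det(H) < 0, H is indefinite and the critical point is a saddle point.

saddle point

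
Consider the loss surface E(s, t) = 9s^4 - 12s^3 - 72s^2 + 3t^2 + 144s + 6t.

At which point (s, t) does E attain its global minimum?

(-2, -1)

E(s,t) separates as P(s) + Q(t), so its minimum is min P + min Q.
P'(s) = 36(s - 2)(s - 1)(s + 2) vanishes at s ∈ {-2, 1, 2}; Q'(t) = 6(t + 1) vanishes at t ∈ {-1}.
Local minima of P (where P''>0): P(-2)=-336, P(2)=48. Local minima of Q: Q(-1)=-3.
So the global minimum of E is P(-2) + Q(-1) = -336 − 3 = -339, attained at (-2, -1).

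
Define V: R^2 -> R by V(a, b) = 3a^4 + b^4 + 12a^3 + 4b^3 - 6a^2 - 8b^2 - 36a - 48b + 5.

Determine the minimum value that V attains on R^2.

V(a,b) separates as P(a) + Q(b) + 5, so its minimum is min P + min Q + 5.
P'(a) = 12(a - 1)(a + 1)(a + 3) vanishes at a ∈ {-3, -1, 1}; Q'(b) = 4(b - 2)(b + 2)(b + 3) vanishes at b ∈ {-3, -2, 2}.
Local minima of P (where P''>0): P(-3)=-27, P(1)=-27. Local minima of Q: Q(-3)=45, Q(2)=-80.
So the global minimum of V is P(-3) + Q(2) + 5 = -27 − 80 + 5 = -102, attained at (-3, 2).

-102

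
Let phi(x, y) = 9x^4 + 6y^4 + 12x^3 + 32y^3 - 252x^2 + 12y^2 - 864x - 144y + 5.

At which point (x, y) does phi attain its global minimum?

phi(x,y) separates as P(x) + Q(y) + 5, so its minimum is min P + min Q + 5.
P'(x) = 36(x - 4)(x + 2)(x + 3) vanishes at x ∈ {-3, -2, 4}; Q'(y) = 24(y - 1)(y + 2)(y + 3) vanishes at y ∈ {-3, -2, 1}.
Local minima of P (where P''>0): P(-3)=729, P(4)=-4416. Local minima of Q: Q(-3)=162, Q(1)=-94.
So the global minimum of phi is P(4) + Q(1) + 5 = -4416 − 94 + 5 = -4505, attained at (4, 1).

(4, 1)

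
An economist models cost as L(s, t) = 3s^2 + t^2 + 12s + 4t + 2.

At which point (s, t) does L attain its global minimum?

L(s,t) separates as P(s) + Q(t) + 2, so its minimum is min P + min Q + 2.
P'(s) = 6s + 12 vanishes at s ∈ {-2}; Q'(t) = 2(t + 2) vanishes at t ∈ {-2}.
Local minima of P (where P''>0): P(-2)=-12. Local minima of Q: Q(-2)=-4.
So the global minimum of L is P(-2) + Q(-2) + 2 = -12 − 4 + 2 = -14, attained at (-2, -2).

(-2, -2)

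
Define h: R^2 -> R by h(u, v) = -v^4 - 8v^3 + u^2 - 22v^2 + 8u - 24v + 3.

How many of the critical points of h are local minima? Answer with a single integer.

h separates as a function of u plus a function of v, so ∇h=0 decouples.
∂h/∂u = 2(u + 4) = 0 at u ∈ {-4}; ∂h/∂v = -4(v + 1)(v + 2)(v + 3) = 0 at v ∈ {-3, -2, -1}.
The Hessian is diagonal: diag(h_uu, h_vv). Second derivatives: h_uu(-4)=2; h_vv(-3)=-8, h_vv(-2)=4, h_vv(-1)=-8.
Local minima occur where both diagonal entries positive: (-4, -2). Count: 1.

1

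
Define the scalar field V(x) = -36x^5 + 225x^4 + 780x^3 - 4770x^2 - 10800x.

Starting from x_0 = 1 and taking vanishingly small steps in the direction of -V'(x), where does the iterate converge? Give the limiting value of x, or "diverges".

4

V'(x) = -180(x - 5)(x - 4)(x + 1)(x + 3), so V'(1) = -17280.
Gradient descent moves in the -V' direction, i.e. x is increasing.
The nearest critical point in that direction is x = 4, where V'' = 6300 > 0 (a local minimum). The iterate converges there.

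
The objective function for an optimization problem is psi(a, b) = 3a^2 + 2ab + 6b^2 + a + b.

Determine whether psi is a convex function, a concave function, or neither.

psi is quadratic, so its Hessian is the constant matrix H = [[6, 2], [2, 12]].
det(H) = 68, tr(H) = 18.
det(H) > 0 and tr(H) > 0, so H is positive definite everywhere: convex.

convex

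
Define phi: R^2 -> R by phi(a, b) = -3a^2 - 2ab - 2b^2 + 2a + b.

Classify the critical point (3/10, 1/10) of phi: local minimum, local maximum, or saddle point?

local maximum

The Hessian of phi is constant: H = [[-6, -2], [-2, -4]].
det(H) = (-6)·(-4) − (-2)² = 20.
det(H) > 0 and tr(H) = -10 < 0, so H is negative definite and the point is a local maximum.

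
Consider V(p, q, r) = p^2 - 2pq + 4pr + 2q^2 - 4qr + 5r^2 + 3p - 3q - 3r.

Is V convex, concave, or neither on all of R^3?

V is quadratic, so its Hessian is the constant matrix H = [[2, -2, 4], [-2, 4, -4], [4, -4, 10]].
Leading principal minors: 2, 4, 8.
All positive ⇒ H ≻ 0 ⇒ convex.

convex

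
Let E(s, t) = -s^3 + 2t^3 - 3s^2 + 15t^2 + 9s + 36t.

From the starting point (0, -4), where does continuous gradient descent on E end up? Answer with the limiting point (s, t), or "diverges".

diverges

E is separable, so gradient descent decouples: s follows -∂E/∂s, t follows -∂E/∂t.
∂E/∂s = -3(s - 1)(s + 3); at s=0 this is 9, so s decreases.
∂E/∂t = 6(t + 2)(t + 3); at t=-4 this is 12, so t decreases.
The t-coordinate has no critical point in that direction and runs off to infinity.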